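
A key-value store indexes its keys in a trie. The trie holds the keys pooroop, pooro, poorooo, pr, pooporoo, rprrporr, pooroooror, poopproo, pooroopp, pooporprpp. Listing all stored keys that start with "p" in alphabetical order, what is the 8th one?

Filter for "p…" and sort: "pooporoo", "pooporprpp", "poopproo", "pooro", "poorooo", "pooroooror", "pooroop", "pooroopp", "pr"
Position 8: pooroopp

pooroopp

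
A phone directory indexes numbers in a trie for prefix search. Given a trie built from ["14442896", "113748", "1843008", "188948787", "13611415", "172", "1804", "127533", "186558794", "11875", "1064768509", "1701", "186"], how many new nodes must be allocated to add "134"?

1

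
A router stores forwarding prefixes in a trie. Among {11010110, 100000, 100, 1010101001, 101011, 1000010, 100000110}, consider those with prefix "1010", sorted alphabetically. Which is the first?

1010101001

Filter for "1010…" and sort: "1010101001", "101011"
The 1st is 1010101001.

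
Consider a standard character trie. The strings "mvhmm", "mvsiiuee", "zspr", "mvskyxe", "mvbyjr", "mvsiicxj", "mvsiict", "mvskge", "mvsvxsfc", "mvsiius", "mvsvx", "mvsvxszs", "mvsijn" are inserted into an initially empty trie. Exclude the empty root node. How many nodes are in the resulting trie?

39

Insert word by word; a character creates a node only if that edge doesn't already exist:
  "mvhmm" → 5 new (m, v, h, m, m)
  "mvsiiuee" → prefix "mv" already present; 6 new (s, i, i, u, e, e)
  "zspr" → 4 new (z, s, p, r)
  "mvskyxe" → prefix "mvs" already present; 4 new (k, y, x, e)
  "mvbyjr" → prefix "mv" already present; 4 new (b, y, j, r)
  "mvsiicxj" → prefix "mvsii" already present; 3 new (c, x, j)
  "mvsiict" → prefix "mvsiic" already present; 1 new (t)
  "mvskge" → prefix "mvsk" already present; 2 new (g, e)
  "mvsvxsfc" → prefix "mvs" already present; 5 new (v, x, s, f, c)
  "mvsiius" → prefix "mvsiiu" already present; 1 new (s)
  "mvsvx" → prefix "mvsvx" already present; 0 new (none)
  "mvsvxszs" → prefix "mvsvxs" already present; 2 new (z, s)
  "mvsijn" → prefix "mvsi" already present; 2 new (j, n)
Total nodes = 5 + 6 + 4 + 4 + 4 + 3 + 1 + 2 + 5 + 1 + 0 + 2 + 2 = 39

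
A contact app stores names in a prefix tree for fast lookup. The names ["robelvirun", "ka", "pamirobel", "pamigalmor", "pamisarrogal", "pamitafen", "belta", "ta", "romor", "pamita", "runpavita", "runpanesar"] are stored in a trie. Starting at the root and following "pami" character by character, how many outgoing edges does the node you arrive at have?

4

Follow the path "pami" to its node, then look at its outgoing edges.
Characters that immediately follow "pami" among the stored strings: {g, r, s, t}.
That node has 4 child edges.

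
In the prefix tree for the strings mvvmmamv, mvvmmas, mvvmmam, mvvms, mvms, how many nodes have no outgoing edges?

4

A leaf is a node with no children — equivalently, the end of a word that is not a proper prefix of any other stored word.
Those words: "mvms", "mvvmmamv", "mvvmmas", "mvvms"
Leaf count: 4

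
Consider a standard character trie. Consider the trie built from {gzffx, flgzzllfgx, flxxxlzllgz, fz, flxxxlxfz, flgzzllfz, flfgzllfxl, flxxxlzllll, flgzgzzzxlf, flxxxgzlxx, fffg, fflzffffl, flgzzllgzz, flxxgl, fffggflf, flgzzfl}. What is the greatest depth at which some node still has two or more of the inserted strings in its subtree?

Equivalently: take the maximum, over all pairs, of their longest common prefix length.
e.g. "flxxxlzllgz" and "flxxxlzllll" share the prefix "flxxxlzll" of length 9; no pair shares a longer one.
Longest shared-prefix length: 9

9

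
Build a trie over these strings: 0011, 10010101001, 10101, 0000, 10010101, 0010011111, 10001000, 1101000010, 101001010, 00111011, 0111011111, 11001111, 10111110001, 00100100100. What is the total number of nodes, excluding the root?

For each word, the new-node count is its length minus the longest prefix already in the trie:
  "0011" → 4 new (0, 0, 1, 1)
  "10010101001" → 11 new (1, 0, 0, 1, 0, 1, 0, 1, 0, 0, 1)
  "10101" → prefix "10" already present; 3 new (1, 0, 1)
  "0000" → prefix "00" already present; 2 new (0, 0)
  "10010101" → prefix "10010101" already present; 0 new (none)
  "0010011111" → prefix "001" already present; 7 new (0, 0, 1, 1, 1, 1, 1)
  "10001000" → prefix "100" already present; 5 new (0, 1, 0, 0, 0)
  "1101000010" → prefix "1" already present; 9 new (1, 0, 1, 0, 0, 0, 0, 1, 0)
  "101001010" → prefix "1010" already present; 5 new (0, 1, 0, 1, 0)
  "00111011" → prefix "0011" already present; 4 new (1, 0, 1, 1)
  "0111011111" → prefix "0" already present; 9 new (1, 1, 1, 0, 1, 1, 1, 1, 1)
  "11001111" → prefix "110" already present; 5 new (0, 1, 1, 1, 1)
  "10111110001" → prefix "101" already present; 8 new (1, 1, 1, 1, 0, 0, 0, 1)
  "00100100100" → prefix "001001" already present; 5 new (0, 0, 1, 0, 0)
Total nodes = 4 + 11 + 3 + 2 + 0 + 7 + 5 + 9 + 5 + 4 + 9 + 5 + 8 + 5 = 77

77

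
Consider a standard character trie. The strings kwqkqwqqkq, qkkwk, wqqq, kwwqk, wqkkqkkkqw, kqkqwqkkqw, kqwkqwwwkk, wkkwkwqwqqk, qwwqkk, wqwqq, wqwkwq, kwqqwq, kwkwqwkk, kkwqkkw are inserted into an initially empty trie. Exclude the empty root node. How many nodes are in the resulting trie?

83

For each word, the new-node count is its length minus the longest prefix already in the trie:
  "kwqkqwqqkq" → 10 new (k, w, q, k, q, w, q, q, k, q)
  "qkkwk" → 5 new (q, k, k, w, k)
  "wqqq" → 4 new (w, q, q, q)
  "kwwqk" → prefix "kw" already present; 3 new (w, q, k)
  "wqkkqkkkqw" → prefix "wq" already present; 8 new (k, k, q, k, k, k, q, w)
  "kqkqwqkkqw" → prefix "k" already present; 9 new (q, k, q, w, q, k, k, q, w)
  "kqwkqwwwkk" → prefix "kq" already present; 8 new (w, k, q, w, w, w, k, k)
  "wkkwkwqwqqk" → prefix "w" already present; 10 new (k, k, w, k, w, q, w, q, q, k)
  "qwwqkk" → prefix "q" already present; 5 new (w, w, q, k, k)
  "wqwqq" → prefix "wq" already present; 3 new (w, q, q)
  "wqwkwq" → prefix "wqw" already present; 3 new (k, w, q)
  "kwqqwq" → prefix "kwq" already present; 3 new (q, w, q)
  "kwkwqwkk" → prefix "kw" already present; 6 new (k, w, q, w, k, k)
  "kkwqkkw" → prefix "k" already present; 6 new (k, w, q, k, k, w)
Total nodes = 10 + 5 + 4 + 3 + 8 + 9 + 8 + 10 + 5 + 3 + 3 + 3 + 6 + 6 = 83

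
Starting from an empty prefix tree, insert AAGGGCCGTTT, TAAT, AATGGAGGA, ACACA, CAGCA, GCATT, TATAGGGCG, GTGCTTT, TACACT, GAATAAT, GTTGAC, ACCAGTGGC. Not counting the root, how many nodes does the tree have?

Count nodes per top-level branch (shared prefixes stored once):
  'A'-branch (AAGGGCCGTTT, AATGGAGGA, ACACA, ACCAGTGGC): 29 nodes
  'C'-branch (CAGCA): 5 nodes
  'G'-branch (GAATAAT, GCATT, GTGCTTT, GTTGAC): 21 nodes
  'T'-branch (TAAT, TACACT, TATAGGGCG): 15 nodes
Sum: 70

70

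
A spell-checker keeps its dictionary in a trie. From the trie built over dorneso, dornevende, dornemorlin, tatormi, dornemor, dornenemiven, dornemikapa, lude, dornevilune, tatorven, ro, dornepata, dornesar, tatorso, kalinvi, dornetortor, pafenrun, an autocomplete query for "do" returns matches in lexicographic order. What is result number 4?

Filter for "do…" and sort: "dornemikapa", "dornemor", "dornemorlin", "dornenemiven", "dornepata", "dornesar", "dorneso", "dornetortor", "dornevende", "dornevilune"
Position 4: dornenemiven

dornenemiven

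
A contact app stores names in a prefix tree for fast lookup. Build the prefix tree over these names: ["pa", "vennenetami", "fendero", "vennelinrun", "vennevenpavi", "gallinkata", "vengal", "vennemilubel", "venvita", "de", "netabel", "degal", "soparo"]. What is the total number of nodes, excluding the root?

75

For each word, the new-node count is its length minus the longest prefix already in the trie:
  "pa" → 2 new (p, a)
  "vennenetami" → 11 new (v, e, n, n, e, n, e, t, a, m, i)
  "fendero" → 7 new (f, e, n, d, e, r, o)
  "vennelinrun" → prefix "venne" already present; 6 new (l, i, n, r, u, n)
  "vennevenpavi" → prefix "venne" already present; 7 new (v, e, n, p, a, v, i)
  "gallinkata" → 10 new (g, a, l, l, i, n, k, a, t, a)
  "vengal" → prefix "ven" already present; 3 new (g, a, l)
  "vennemilubel" → prefix "venne" already present; 7 new (m, i, l, u, b, e, l)
  "venvita" → prefix "ven" already present; 4 new (v, i, t, a)
  "de" → 2 new (d, e)
  "netabel" → 7 new (n, e, t, a, b, e, l)
  "degal" → prefix "de" already present; 3 new (g, a, l)
  "soparo" → 6 new (s, o, p, a, r, o)
Total nodes = 2 + 11 + 7 + 6 + 7 + 10 + 3 + 7 + 4 + 2 + 7 + 3 + 6 = 75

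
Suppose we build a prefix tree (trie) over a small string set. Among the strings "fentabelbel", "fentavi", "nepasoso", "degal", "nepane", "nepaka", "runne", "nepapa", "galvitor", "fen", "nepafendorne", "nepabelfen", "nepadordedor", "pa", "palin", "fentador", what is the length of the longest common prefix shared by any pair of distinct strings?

5

Look for the deepest trie node that still has at least two words in its subtree.
"fentabelbel" and "fentador" agree on "fenta" (5 characters) before diverging; nothing deeper is shared.
Longest shared-prefix length: 5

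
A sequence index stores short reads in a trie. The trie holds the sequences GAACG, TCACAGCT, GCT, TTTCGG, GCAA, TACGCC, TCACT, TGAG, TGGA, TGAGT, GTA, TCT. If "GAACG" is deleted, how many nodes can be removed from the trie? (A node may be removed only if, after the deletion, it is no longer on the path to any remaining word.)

Walk "GAACG" from the leaf back toward the root, removing each node that no remaining word uses.
The suffix "AACG" (4 nodes) is used only by "GAACG"; the node for "G" still has the child "C", so pruning stops there.
Nodes removed: 4

4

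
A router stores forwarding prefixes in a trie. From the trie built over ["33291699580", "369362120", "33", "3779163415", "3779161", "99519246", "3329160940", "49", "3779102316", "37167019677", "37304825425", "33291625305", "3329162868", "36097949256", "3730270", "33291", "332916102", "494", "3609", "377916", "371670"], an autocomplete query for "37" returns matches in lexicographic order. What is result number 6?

377916

Filter for "37…" and sort: "371670", "37167019677", "3730270", "37304825425", "3779102316", "377916", "3779161", "3779163415"
The 6th is 377916.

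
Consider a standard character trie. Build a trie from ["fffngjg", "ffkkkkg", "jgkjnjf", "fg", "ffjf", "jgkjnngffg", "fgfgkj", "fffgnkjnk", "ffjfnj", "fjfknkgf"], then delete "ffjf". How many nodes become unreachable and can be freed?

A node on "ffjf"'s path can go only if nothing else ends at it or branches off below it.
Every node on "ffjf" is still needed (e.g. by "ffjfnj"), so nothing is freed.
Nodes removed: 0

0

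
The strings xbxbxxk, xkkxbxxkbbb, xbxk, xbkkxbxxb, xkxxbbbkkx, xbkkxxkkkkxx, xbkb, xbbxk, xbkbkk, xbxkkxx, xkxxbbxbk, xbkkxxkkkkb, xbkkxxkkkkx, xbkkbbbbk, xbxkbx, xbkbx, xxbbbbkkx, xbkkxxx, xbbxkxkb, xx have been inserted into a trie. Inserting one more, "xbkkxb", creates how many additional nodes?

Every character of "xbkkxb" already lies on an existing path (it is a prefix of some stored word).
No new nodes are needed: 0.

0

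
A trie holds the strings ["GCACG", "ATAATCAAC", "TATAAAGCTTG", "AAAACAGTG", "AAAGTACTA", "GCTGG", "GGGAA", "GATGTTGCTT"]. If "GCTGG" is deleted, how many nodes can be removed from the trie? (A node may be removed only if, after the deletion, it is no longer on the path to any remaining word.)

3

A node on "GCTGG"'s path can go only if nothing else ends at it or branches off below it.
The suffix "TGG" (3 nodes) is used only by "GCTGG"; the node for "GC" still has the child "A", so pruning stops there.
Nodes removed: 3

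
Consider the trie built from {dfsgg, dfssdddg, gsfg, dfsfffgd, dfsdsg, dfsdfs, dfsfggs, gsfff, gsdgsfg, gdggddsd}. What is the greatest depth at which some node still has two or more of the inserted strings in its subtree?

Look for the deepest trie node that still has at least two words in its subtree.
e.g. "dfsdfs" and "dfsdsg" share the prefix "dfsd" of length 4; no pair shares a longer one.
Longest shared-prefix length: 4

4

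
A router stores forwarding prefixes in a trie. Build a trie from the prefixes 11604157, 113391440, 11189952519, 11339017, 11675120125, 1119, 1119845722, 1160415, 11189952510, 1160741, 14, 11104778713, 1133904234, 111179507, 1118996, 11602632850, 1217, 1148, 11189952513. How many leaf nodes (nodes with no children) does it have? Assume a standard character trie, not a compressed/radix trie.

17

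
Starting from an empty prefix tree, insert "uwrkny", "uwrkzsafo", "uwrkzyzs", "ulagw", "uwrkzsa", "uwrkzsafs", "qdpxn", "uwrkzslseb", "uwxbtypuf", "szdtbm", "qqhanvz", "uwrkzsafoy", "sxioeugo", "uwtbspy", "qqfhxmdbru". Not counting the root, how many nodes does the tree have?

68

For each word, the new-node count is its length minus the longest prefix already in the trie:
  "uwrkny" → 6 new (u, w, r, k, n, y)
  "uwrkzsafo" → prefix "uwrk" already present; 5 new (z, s, a, f, o)
  "uwrkzyzs" → prefix "uwrkz" already present; 3 new (y, z, s)
  "ulagw" → prefix "u" already present; 4 new (l, a, g, w)
  "uwrkzsa" → prefix "uwrkzsa" already present; 0 new (none)
  "uwrkzsafs" → prefix "uwrkzsaf" already present; 1 new (s)
  "qdpxn" → 5 new (q, d, p, x, n)
  "uwrkzslseb" → prefix "uwrkzs" already present; 4 new (l, s, e, b)
  "uwxbtypuf" → prefix "uw" already present; 7 new (x, b, t, y, p, u, f)
  "szdtbm" → 6 new (s, z, d, t, b, m)
  "qqhanvz" → prefix "q" already present; 6 new (q, h, a, n, v, z)
  "uwrkzsafoy" → prefix "uwrkzsafo" already present; 1 new (y)
  "sxioeugo" → prefix "s" already present; 7 new (x, i, o, e, u, g, o)
  "uwtbspy" → prefix "uw" already present; 5 new (t, b, s, p, y)
  "qqfhxmdbru" → prefix "qq" already present; 8 new (f, h, x, m, d, b, r, u)
Total nodes = 6 + 5 + 3 + 4 + 0 + 1 + 5 + 4 + 7 + 6 + 6 + 1 + 7 + 5 + 8 = 68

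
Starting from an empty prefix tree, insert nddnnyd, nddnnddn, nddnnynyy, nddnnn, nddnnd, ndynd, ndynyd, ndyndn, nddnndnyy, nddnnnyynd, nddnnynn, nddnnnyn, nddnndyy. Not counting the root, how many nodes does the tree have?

31

Count nodes per top-level branch (shared prefixes stored once):
  'n'-branch (nddnnd, nddnnddn, nddnndnyy, nddnndyy, nddnnn, nddnnnyn, nddnnnyynd, nddnnyd, nddnnynn, nddnnynyy, ndynd, ndyndn, ndynyd): 31 nodes
Sum: 31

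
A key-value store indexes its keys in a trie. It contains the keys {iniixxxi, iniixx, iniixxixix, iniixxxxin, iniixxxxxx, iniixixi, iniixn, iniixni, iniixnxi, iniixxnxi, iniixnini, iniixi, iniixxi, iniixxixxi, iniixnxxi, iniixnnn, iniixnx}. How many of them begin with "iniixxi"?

3

Traverse to the node for "iniixxi", then collect every word in that subtree.
Words under "iniixxi": iniixxi, iniixxixix, iniixxixxi
Count: 3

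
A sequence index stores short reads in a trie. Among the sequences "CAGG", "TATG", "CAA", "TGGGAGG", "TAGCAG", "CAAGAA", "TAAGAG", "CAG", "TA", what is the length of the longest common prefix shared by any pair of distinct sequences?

The deepest shared node is where two words last agree before diverging.
e.g. "CAA" and "CAAGAA" share the prefix "CAA" of length 3; no pair shares a longer one.
Longest shared-prefix length: 3

3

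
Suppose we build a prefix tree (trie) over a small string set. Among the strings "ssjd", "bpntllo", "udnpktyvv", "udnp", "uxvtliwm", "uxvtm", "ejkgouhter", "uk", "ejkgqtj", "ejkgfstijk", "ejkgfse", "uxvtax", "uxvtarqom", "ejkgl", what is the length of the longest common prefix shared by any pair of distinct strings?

6

The deepest shared node is where two words last agree before diverging.
e.g. "ejkgfse" and "ejkgfstijk" share the prefix "ejkgfs" of length 6; no pair shares a longer one.
Longest shared-prefix length: 6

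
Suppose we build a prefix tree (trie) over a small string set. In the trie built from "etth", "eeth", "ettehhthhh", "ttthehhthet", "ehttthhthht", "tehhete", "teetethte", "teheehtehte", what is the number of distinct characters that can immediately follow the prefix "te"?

Walk "te" from the root, arriving at one node.
Characters that immediately follow "te" among the stored strings: {e, h}.
That node has 2 child edges.

2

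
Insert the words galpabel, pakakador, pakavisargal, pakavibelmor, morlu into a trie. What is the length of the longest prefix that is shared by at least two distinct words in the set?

6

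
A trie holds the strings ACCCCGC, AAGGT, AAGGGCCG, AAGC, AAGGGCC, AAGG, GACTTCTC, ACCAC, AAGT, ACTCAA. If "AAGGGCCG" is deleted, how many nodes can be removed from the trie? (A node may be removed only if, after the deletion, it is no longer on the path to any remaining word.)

1

Walk "AAGGGCCG" from the leaf back toward the root, removing each node that no remaining word uses.
The suffix "G" (1 node) is used only by "AAGGGCCG"; "AAGGGCC" is itself a stored word, so pruning stops there.
Nodes removed: 1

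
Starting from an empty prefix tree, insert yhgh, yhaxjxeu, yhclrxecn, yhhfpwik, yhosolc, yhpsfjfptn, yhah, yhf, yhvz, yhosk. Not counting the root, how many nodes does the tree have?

Insert word by word; a character creates a node only if that edge doesn't already exist:
  "yhgh" → 4 new (y, h, g, h)
  "yhaxjxeu" → prefix "yh" already present; 6 new (a, x, j, x, e, u)
  "yhclrxecn" → prefix "yh" already present; 7 new (c, l, r, x, e, c, n)
  "yhhfpwik" → prefix "yh" already present; 6 new (h, f, p, w, i, k)
  "yhosolc" → prefix "yh" already present; 5 new (o, s, o, l, c)
  "yhpsfjfptn" → prefix "yh" already present; 8 new (p, s, f, j, f, p, t, n)
  "yhah" → prefix "yha" already present; 1 new (h)
  "yhf" → prefix "yh" already present; 1 new (f)
  "yhvz" → prefix "yh" already present; 2 new (v, z)
  "yhosk" → prefix "yhos" already present; 1 new (k)
Total nodes = 4 + 6 + 7 + 6 + 5 + 8 + 1 + 1 + 2 + 1 = 41

41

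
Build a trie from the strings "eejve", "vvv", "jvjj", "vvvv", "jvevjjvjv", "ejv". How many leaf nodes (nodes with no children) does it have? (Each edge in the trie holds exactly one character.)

5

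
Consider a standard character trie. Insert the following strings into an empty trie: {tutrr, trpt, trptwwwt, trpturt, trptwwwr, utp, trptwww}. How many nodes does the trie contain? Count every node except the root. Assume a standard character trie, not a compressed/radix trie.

For each word, the new-node count is its length minus the longest prefix already in the trie:
  "tutrr" → 5 new (t, u, t, r, r)
  "trpt" → prefix "t" already present; 3 new (r, p, t)
  "trptwwwt" → prefix "trpt" already present; 4 new (w, w, w, t)
  "trpturt" → prefix "trpt" already present; 3 new (u, r, t)
  "trptwwwr" → prefix "trptwww" already present; 1 new (r)
  "utp" → 3 new (u, t, p)
  "trptwww" → prefix "trptwww" already present; 0 new (none)
Total nodes = 5 + 3 + 4 + 3 + 1 + 3 + 0 = 19

19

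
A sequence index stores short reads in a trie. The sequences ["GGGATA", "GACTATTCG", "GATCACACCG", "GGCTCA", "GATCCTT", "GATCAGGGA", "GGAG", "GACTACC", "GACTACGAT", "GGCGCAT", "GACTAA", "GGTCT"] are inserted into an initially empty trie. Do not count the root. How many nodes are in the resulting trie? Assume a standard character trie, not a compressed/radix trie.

48

For each word, the new-node count is its length minus the longest prefix already in the trie:
  "GGGATA" → 6 new (G, G, G, A, T, A)
  "GACTATTCG" → prefix "G" already present; 8 new (A, C, T, A, T, T, C, G)
  "GATCACACCG" → prefix "GA" already present; 8 new (T, C, A, C, A, C, C, G)
  "GGCTCA" → prefix "GG" already present; 4 new (C, T, C, A)
  "GATCCTT" → prefix "GATC" already present; 3 new (C, T, T)
  "GATCAGGGA" → prefix "GATCA" already present; 4 new (G, G, G, A)
  "GGAG" → prefix "GG" already present; 2 new (A, G)
  "GACTACC" → prefix "GACTA" already present; 2 new (C, C)
  "GACTACGAT" → prefix "GACTAC" already present; 3 new (G, A, T)
  "GGCGCAT" → prefix "GGC" already present; 4 new (G, C, A, T)
  "GACTAA" → prefix "GACTA" already present; 1 new (A)
  "GGTCT" → prefix "GG" already present; 3 new (T, C, T)
Total nodes = 6 + 8 + 8 + 4 + 3 + 4 + 2 + 2 + 3 + 4 + 1 + 3 = 48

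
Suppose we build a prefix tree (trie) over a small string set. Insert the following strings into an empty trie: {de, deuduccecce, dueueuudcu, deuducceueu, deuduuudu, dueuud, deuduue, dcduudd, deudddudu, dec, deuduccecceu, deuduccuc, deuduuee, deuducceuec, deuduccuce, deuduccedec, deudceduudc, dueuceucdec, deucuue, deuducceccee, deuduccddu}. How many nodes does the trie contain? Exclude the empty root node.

Count nodes per top-level branch (shared prefixes stored once):
  'd'-branch (dcduudd, de, dec, deucuue, deudceduudc, deudddudu, deuduccddu, deuduccecce, deuducceccee, deuduccecceu, deuduccedec, deuducceuec, deuducceueu, deuduccuc, deuduccuce, deuduue, deuduuee, deuduuudu, dueuceucdec, dueueuudcu, dueuud): 73 nodes
Sum: 73

73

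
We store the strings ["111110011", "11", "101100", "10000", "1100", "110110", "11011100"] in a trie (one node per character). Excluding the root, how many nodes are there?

For each word, the new-node count is its length minus the longest prefix already in the trie:
  "111110011" → 9 new (1, 1, 1, 1, 1, 0, 0, 1, 1)
  "11" → prefix "11" already present; 0 new (none)
  "101100" → prefix "1" already present; 5 new (0, 1, 1, 0, 0)
  "10000" → prefix "10" already present; 3 new (0, 0, 0)
  "1100" → prefix "11" already present; 2 new (0, 0)
  "110110" → prefix "110" already present; 3 new (1, 1, 0)
  "11011100" → prefix "11011" already present; 3 new (1, 0, 0)
Total nodes = 9 + 0 + 5 + 3 + 2 + 3 + 3 = 25

25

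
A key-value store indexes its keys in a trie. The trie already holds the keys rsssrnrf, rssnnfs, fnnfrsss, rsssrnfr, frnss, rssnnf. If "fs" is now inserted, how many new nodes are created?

1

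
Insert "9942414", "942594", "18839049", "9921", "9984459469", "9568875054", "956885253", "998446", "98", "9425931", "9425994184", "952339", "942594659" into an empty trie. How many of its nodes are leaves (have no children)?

Leaves are exactly the stored words that no other stored word extends.
Those words: "18839049", "9425931", "942594659", "9425994184", "952339", "956885253", "9568875054", "98", "9921", "9942414", "9984459469", "998446"
Leaf count: 12

12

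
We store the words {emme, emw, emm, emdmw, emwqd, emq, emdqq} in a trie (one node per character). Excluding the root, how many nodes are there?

13

Trace insertions, counting only characters that open a new branch:
  "emme" → 4 new (e, m, m, e)
  "emw" → prefix "em" already present; 1 new (w)
  "emm" → prefix "emm" already present; 0 new (none)
  "emdmw" → prefix "em" already present; 3 new (d, m, w)
  "emwqd" → prefix "emw" already present; 2 new (q, d)
  "emq" → prefix "em" already present; 1 new (q)
  "emdqq" → prefix "emd" already present; 2 new (q, q)
Total nodes = 4 + 1 + 0 + 3 + 2 + 1 + 2 = 13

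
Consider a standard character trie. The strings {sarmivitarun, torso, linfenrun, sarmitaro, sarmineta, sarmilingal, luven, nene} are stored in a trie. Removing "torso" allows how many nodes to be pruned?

5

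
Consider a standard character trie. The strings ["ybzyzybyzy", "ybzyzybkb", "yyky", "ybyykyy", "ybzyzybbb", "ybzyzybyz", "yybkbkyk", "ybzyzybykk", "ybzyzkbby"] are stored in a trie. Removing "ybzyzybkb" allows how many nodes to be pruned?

2

Walk "ybzyzybkb" from the leaf back toward the root, removing each node that no remaining word uses.
The suffix "kb" (2 nodes) is used only by "ybzyzybkb"; the node for "ybzyzyb" still has the child "y", so pruning stops there.
Nodes removed: 2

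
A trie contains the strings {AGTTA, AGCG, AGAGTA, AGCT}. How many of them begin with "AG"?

4

Traverse to the node for "AG", then collect every word in that subtree.
Words under "AG": AGAGTA, AGCG, AGCT, AGTTA
Count: 4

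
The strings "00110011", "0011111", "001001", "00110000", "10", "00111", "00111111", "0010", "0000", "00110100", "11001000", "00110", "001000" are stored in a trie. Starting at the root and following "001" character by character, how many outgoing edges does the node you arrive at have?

2

Walk "001" from the root, arriving at one node.
Characters that immediately follow "001" among the stored strings: {0, 1}.
That node has 2 child edges.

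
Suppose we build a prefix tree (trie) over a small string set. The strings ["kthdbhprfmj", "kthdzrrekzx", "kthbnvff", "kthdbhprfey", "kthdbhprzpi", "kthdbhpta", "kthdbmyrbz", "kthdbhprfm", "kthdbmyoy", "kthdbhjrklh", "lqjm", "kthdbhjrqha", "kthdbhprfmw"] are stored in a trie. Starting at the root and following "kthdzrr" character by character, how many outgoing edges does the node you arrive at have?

The children of the "kthdzrr" node are the distinct next characters among strings starting with "kthdzrr".
Distinct next characters after "kthdzrr": e.
That node has 1 child edge.

1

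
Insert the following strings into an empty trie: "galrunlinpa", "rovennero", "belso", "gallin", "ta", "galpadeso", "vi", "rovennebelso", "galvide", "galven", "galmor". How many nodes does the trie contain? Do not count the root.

52

Insert word by word; a character creates a node only if that edge doesn't already exist:
  "galrunlinpa" → 11 new (g, a, l, r, u, n, l, i, n, p, a)
  "rovennero" → 9 new (r, o, v, e, n, n, e, r, o)
  "belso" → 5 new (b, e, l, s, o)
  "gallin" → prefix "gal" already present; 3 new (l, i, n)
  "ta" → 2 new (t, a)
  "galpadeso" → prefix "gal" already present; 6 new (p, a, d, e, s, o)
  "vi" → 2 new (v, i)
  "rovennebelso" → prefix "rovenne" already present; 5 new (b, e, l, s, o)
  "galvide" → prefix "gal" already present; 4 new (v, i, d, e)
  "galven" → prefix "galv" already present; 2 new (e, n)
  "galmor" → prefix "gal" already present; 3 new (m, o, r)
Total nodes = 11 + 9 + 5 + 3 + 2 + 6 + 2 + 5 + 4 + 2 + 3 = 52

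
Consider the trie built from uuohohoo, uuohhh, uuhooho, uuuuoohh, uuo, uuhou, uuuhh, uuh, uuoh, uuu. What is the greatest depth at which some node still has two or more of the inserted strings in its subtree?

The deepest shared node is where two words last agree before diverging.
e.g. "uuhooho" and "uuhou" share the prefix "uuho" of length 4; no pair shares a longer one.
Longest shared-prefix length: 4

4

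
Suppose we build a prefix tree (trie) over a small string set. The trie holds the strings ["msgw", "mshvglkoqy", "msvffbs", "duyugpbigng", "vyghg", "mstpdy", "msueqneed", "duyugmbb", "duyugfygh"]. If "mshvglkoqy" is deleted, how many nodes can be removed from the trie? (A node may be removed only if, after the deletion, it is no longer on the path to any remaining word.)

A node on "mshvglkoqy"'s path can go only if nothing else ends at it or branches off below it.
The suffix "hvglkoqy" (8 nodes) is used only by "mshvglkoqy"; the node for "ms" still has the child "g", so pruning stops there.
Nodes removed: 8

8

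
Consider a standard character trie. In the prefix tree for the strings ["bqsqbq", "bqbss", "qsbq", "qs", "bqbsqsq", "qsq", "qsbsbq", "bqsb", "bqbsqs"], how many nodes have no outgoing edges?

Leaves are exactly the stored words that no other stored word extends.
Those words: "bqbsqsq", "bqbss", "bqsb", "bqsqbq", "qsbq", "qsbsbq", "qsq"
Leaf count: 7

7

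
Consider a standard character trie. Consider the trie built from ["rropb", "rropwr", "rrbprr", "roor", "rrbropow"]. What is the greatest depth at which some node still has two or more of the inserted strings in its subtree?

4

Look for the deepest trie node that still has at least two words in its subtree.
e.g. "rropb" and "rropwr" share the prefix "rrop" of length 4; no pair shares a longer one.
Longest shared-prefix length: 4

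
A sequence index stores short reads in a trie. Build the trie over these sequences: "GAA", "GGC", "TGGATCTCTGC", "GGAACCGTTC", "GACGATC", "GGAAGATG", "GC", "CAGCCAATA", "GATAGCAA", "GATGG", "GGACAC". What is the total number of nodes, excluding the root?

54

Count nodes per top-level branch (shared prefixes stored once):
  'C'-branch (CAGCCAATA): 9 nodes
  'G'-branch (GAA, GACGATC, GATAGCAA, GATGG, GC, GGAACCGTTC, GGAAGATG, GGACAC, GGC): 34 nodes
  'T'-branch (TGGATCTCTGC): 11 nodes
Sum: 54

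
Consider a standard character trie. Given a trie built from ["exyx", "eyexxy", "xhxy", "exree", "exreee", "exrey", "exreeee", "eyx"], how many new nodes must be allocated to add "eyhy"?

2

"ey" is already a path in the trie; the remaining "hy" must be added.
New nodes needed: |"eyhy"| − 2 = 4 − 2 = 2.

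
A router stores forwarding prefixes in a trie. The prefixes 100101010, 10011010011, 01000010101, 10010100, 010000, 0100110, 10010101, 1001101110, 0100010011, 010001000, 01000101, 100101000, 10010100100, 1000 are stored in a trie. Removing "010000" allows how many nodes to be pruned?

Walk "010000" from the leaf back toward the root, removing each node that no remaining word uses.
Every node on "010000" is still needed (e.g. by "01000010101"), so nothing is freed.
Nodes removed: 0

0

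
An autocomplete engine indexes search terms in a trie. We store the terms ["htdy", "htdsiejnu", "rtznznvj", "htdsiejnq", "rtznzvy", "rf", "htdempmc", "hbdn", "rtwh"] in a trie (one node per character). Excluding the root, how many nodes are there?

32

For each word, the new-node count is its length minus the longest prefix already in the trie:
  "htdy" → 4 new (h, t, d, y)
  "htdsiejnu" → prefix "htd" already present; 6 new (s, i, e, j, n, u)
  "rtznznvj" → 8 new (r, t, z, n, z, n, v, j)
  "htdsiejnq" → prefix "htdsiejn" already present; 1 new (q)
  "rtznzvy" → prefix "rtznz" already present; 2 new (v, y)
  "rf" → prefix "r" already present; 1 new (f)
  "htdempmc" → prefix "htd" already present; 5 new (e, m, p, m, c)
  "hbdn" → prefix "h" already present; 3 new (b, d, n)
  "rtwh" → prefix "rt" already present; 2 new (w, h)
Total nodes = 4 + 6 + 8 + 1 + 2 + 1 + 5 + 3 + 2 = 32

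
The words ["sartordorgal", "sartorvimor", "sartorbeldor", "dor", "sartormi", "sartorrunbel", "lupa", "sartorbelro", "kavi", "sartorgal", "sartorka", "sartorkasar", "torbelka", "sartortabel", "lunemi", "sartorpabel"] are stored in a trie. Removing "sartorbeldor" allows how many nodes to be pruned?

A node on "sartorbeldor"'s path can go only if nothing else ends at it or branches off below it.
The suffix "dor" (3 nodes) is used only by "sartorbeldor"; the node for "sartorbel" still has the child "r", so pruning stops there.
Nodes removed: 3

3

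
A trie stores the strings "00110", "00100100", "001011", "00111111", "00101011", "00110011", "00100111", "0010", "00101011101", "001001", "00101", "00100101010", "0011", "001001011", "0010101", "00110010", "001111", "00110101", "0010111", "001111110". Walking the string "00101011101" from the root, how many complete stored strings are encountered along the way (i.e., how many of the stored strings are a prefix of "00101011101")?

5

Check each prefix of "00101011101" against the stored set — each match is an end-marker on the path.
Prefixes of the query that are stored words: "0010", "00101", "0010101", "00101011", "00101011101"
Count: 5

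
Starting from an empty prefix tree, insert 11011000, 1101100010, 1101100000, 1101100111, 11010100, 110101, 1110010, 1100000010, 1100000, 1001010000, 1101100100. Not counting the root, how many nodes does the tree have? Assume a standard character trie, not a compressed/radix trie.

42

Count nodes per top-level branch (shared prefixes stored once):
  '1'-branch (1001010000, 1100000, 1100000010, 110101, 11010100, 11011000, 1101100000, 1101100010, 1101100100, 1101100111, 1110010): 42 nodes
Sum: 42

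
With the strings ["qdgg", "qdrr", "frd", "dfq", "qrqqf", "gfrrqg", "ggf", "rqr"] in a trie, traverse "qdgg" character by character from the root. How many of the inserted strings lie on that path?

Check each prefix of "qdgg" against the stored set — each match is an end-marker on the path.
Prefixes of the query that are stored words: "qdgg"
Count: 1

1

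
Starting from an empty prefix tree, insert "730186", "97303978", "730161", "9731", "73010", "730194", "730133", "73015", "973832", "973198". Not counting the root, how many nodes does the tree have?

Trace insertions, counting only characters that open a new branch:
  "730186" → 6 new (7, 3, 0, 1, 8, 6)
  "97303978" → 8 new (9, 7, 3, 0, 3, 9, 7, 8)
  "730161" → prefix "7301" already present; 2 new (6, 1)
  "9731" → prefix "973" already present; 1 new (1)
  "73010" → prefix "7301" already present; 1 new (0)
  "730194" → prefix "7301" already present; 2 new (9, 4)
  "730133" → prefix "7301" already present; 2 new (3, 3)
  "73015" → prefix "7301" already present; 1 new (5)
  "973832" → prefix "973" already present; 3 new (8, 3, 2)
  "973198" → prefix "9731" already present; 2 new (9, 8)
Total nodes = 6 + 8 + 2 + 1 + 1 + 2 + 2 + 1 + 3 + 2 = 28

28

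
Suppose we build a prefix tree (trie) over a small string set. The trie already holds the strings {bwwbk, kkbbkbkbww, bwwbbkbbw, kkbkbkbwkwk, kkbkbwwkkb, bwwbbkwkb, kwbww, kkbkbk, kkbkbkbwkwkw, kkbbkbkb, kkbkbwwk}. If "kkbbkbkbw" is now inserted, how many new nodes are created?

0

"kkbbkbkbw" is already a full path in the trie; only an end-marker is added.
No new nodes are needed: 0.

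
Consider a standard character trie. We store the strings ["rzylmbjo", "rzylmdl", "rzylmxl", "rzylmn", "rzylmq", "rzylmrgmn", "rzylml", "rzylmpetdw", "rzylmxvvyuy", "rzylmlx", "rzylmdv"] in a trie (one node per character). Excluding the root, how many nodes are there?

31

For each word, the new-node count is its length minus the longest prefix already in the trie:
  "rzylmbjo" → 8 new (r, z, y, l, m, b, j, o)
  "rzylmdl" → prefix "rzylm" already present; 2 new (d, l)
  "rzylmxl" → prefix "rzylm" already present; 2 new (x, l)
  "rzylmn" → prefix "rzylm" already present; 1 new (n)
  "rzylmq" → prefix "rzylm" already present; 1 new (q)
  "rzylmrgmn" → prefix "rzylm" already present; 4 new (r, g, m, n)
  "rzylml" → prefix "rzylm" already present; 1 new (l)
  "rzylmpetdw" → prefix "rzylm" already present; 5 new (p, e, t, d, w)
  "rzylmxvvyuy" → prefix "rzylmx" already present; 5 new (v, v, y, u, y)
  "rzylmlx" → prefix "rzylml" already present; 1 new (x)
  "rzylmdv" → prefix "rzylmd" already present; 1 new (v)
Total nodes = 8 + 2 + 2 + 1 + 1 + 4 + 1 + 5 + 5 + 1 + 1 = 31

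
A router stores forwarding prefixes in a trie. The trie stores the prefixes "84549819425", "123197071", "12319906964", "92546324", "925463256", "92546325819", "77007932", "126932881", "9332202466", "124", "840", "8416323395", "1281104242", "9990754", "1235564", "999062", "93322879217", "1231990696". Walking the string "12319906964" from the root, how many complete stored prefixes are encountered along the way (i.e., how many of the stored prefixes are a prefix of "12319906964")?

2

Walk "12319906964" from the root; an end-of-word marker is hit whenever a stored word is a prefix of "12319906964".
Prefixes of the query that are stored words: "1231990696", "12319906964"
Count: 2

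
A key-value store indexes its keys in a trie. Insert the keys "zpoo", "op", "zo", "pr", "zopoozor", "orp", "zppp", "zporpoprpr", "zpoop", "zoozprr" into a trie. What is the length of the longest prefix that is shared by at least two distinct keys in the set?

The deepest shared node is where two words last agree before diverging.
e.g. "zpoo" and "zpoop" share the prefix "zpoo" of length 4; no pair shares a longer one.
Longest shared-prefix length: 4

4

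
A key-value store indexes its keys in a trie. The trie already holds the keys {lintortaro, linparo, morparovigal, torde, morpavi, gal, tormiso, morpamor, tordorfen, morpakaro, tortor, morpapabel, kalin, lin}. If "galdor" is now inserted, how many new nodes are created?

3

Walking "galdor" from the root, the first 3 characters ("gal") follow existing edges; "d" is the first miss.
New nodes needed: |"galdor"| − 3 = 6 − 3 = 3.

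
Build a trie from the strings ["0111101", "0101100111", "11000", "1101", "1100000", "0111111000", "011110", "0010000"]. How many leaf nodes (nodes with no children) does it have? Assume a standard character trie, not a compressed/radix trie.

A leaf is a node with no children — equivalently, the end of a word that is not a proper prefix of any other stored word.
Those words: "0010000", "0101100111", "0111101", "0111111000", "1100000", "1101"
Leaf count: 6

6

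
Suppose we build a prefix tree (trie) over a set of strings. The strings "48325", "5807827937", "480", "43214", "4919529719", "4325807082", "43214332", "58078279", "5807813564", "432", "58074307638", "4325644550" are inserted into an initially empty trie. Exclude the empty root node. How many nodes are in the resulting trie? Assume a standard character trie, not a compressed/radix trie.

Insert word by word; a character creates a node only if that edge doesn't already exist:
  "48325" → 5 new (4, 8, 3, 2, 5)
  "5807827937" → 10 new (5, 8, 0, 7, 8, 2, 7, 9, 3, 7)
  "480" → prefix "48" already present; 1 new (0)
  "43214" → prefix "4" already present; 4 new (3, 2, 1, 4)
  "4919529719" → prefix "4" already present; 9 new (9, 1, 9, 5, 2, 9, 7, 1, 9)
  "4325807082" → prefix "432" already present; 7 new (5, 8, 0, 7, 0, 8, 2)
  "43214332" → prefix "43214" already present; 3 new (3, 3, 2)
  "58078279" → prefix "58078279" already present; 0 new (none)
  "5807813564" → prefix "58078" already present; 5 new (1, 3, 5, 6, 4)
  "432" → prefix "432" already present; 0 new (none)
  "58074307638" → prefix "5807" already present; 7 new (4, 3, 0, 7, 6, 3, 8)
  "4325644550" → prefix "4325" already present; 6 new (6, 4, 4, 5, 5, 0)
Total nodes = 5 + 10 + 1 + 4 + 9 + 7 + 3 + 0 + 5 + 0 + 7 + 6 = 57

57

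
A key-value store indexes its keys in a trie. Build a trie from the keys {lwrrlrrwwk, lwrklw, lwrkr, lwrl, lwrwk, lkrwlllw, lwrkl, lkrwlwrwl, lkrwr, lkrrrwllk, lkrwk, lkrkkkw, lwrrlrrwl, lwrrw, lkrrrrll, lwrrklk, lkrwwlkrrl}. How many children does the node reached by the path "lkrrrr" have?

1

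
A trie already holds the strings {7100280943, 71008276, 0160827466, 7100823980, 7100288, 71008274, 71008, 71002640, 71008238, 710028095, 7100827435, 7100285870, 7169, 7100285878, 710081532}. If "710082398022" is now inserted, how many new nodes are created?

"7100823980" is already a path in the trie; the remaining "22" must be added.
Each of the 2 remaining characters creates one node.

2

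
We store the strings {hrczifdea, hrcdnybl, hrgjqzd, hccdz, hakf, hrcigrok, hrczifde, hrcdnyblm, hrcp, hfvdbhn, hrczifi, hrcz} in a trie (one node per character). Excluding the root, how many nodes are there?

40

Trie structure (* marks end of a word):
(root)
└─ h
   ├─ a
   │  └─ k
   │     └─ f *
   ├─ c
   │  └─ c
   │     └─ d
   │        └─ z *
   ├─ f
   │  └─ v
   │     └─ d
   │        └─ b
   │           └─ h
   │              └─ n *
   └─ r
      ├─ c
      │  ├─ d
      │  │  └─ n
      │  │     └─ y
      │  │        └─ b
      │  │           └─ l *
      │  │              └─ m *
      │  ├─ i
      │  │  └─ g
      │  │     └─ r
      │  │        └─ o
      │  │           └─ k *
      │  ├─ p *
      │  └─ z *
      │     └─ i
      │        └─ f
      │           ├─ d
      │           │  └─ e *
      │           │     └─ a *
      │           └─ i *
      └─ g
         └─ j
            └─ q
               └─ z
                  └─ d *
Counting every labelled node above: 40.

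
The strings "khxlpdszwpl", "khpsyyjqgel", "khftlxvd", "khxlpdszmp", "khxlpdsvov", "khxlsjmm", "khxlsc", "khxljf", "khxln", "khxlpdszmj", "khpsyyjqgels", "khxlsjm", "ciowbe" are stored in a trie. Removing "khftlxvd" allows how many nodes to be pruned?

A node on "khftlxvd"'s path can go only if nothing else ends at it or branches off below it.
The suffix "ftlxvd" (6 nodes) is used only by "khftlxvd"; the node for "kh" still has the child "x", so pruning stops there.
Nodes removed: 6

6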